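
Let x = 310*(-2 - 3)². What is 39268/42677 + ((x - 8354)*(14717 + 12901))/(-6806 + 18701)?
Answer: -237146517428/169214305 ≈ -1401.5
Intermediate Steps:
x = 7750 (x = 310*(-5)² = 310*25 = 7750)
39268/42677 + ((x - 8354)*(14717 + 12901))/(-6806 + 18701) = 39268/42677 + ((7750 - 8354)*(14717 + 12901))/(-6806 + 18701) = 39268*(1/42677) - 604*27618/11895 = 39268/42677 - 16681272*1/11895 = 39268/42677 - 5560424/3965 = -237146517428/169214305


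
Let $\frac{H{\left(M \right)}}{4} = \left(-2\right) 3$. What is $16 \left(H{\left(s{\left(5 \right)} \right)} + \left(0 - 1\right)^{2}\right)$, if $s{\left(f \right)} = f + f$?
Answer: $-368$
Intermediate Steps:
$s{\left(f \right)} = 2 f$
$H{\left(M \right)} = -24$ ($H{\left(M \right)} = 4 \left(\left(-2\right) 3\right) = 4 \left(-6\right) = -24$)
$16 \left(H{\left(s{\left(5 \right)} \right)} + \left(0 - 1\right)^{2}\right) = 16 \left(-24 + \left(0 - 1\right)^{2}\right) = 16 \left(-24 + \left(-1\right)^{2}\right) = 16 \left(-24 + 1\right) = 16 \left(-23\right) = -368$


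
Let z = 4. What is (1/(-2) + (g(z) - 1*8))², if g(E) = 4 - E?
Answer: 289/4 ≈ 72.250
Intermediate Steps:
(1/(-2) + (g(z) - 1*8))² = (1/(-2) + ((4 - 1*4) - 1*8))² = (-½ + ((4 - 4) - 8))² = (-½ + (0 - 8))² = (-½ - 8)² = (-17/2)² = 289/4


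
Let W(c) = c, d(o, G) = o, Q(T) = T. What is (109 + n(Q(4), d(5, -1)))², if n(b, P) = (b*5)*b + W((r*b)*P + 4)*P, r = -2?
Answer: 81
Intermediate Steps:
n(b, P) = 5*b² + P*(4 - 2*P*b) (n(b, P) = (b*5)*b + ((-2*b)*P + 4)*P = (5*b)*b + (-2*P*b + 4)*P = 5*b² + (4 - 2*P*b)*P = 5*b² + P*(4 - 2*P*b))
(109 + n(Q(4), d(5, -1)))² = (109 + (5*4² + 2*5*(2 - 1*5*4)))² = (109 + (5*16 + 2*5*(2 - 20)))² = (109 + (80 + 2*5*(-18)))² = (109 + (80 - 180))² = (109 - 100)² = 9² = 81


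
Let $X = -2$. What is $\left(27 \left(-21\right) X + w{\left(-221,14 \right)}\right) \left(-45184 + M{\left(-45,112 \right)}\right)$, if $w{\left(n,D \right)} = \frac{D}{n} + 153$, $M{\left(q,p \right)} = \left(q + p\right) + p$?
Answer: $- \frac{12800007065}{221} \approx -5.7919 \cdot 10^{7}$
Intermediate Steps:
$M{\left(q,p \right)} = q + 2 p$ ($M{\left(q,p \right)} = \left(p + q\right) + p = q + 2 p$)
$w{\left(n,D \right)} = 153 + \frac{D}{n}$ ($w{\left(n,D \right)} = \frac{D}{n} + 153 = 153 + \frac{D}{n}$)
$\left(27 \left(-21\right) X + w{\left(-221,14 \right)}\right) \left(-45184 + M{\left(-45,112 \right)}\right) = \left(27 \left(-21\right) \left(-2\right) + \left(153 + \frac{14}{-221}\right)\right) \left(-45184 + \left(-45 + 2 \cdot 112\right)\right) = \left(\left(-567\right) \left(-2\right) + \left(153 + 14 \left(- \frac{1}{221}\right)\right)\right) \left(-45184 + \left(-45 + 224\right)\right) = \left(1134 + \left(153 - \frac{14}{221}\right)\right) \left(-45184 + 179\right) = \left(1134 + \frac{33799}{221}\right) \left(-45005\right) = \frac{284413}{221} \left(-45005\right) = - \frac{12800007065}{221}$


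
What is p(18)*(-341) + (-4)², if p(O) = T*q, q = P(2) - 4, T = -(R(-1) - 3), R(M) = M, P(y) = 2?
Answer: 2744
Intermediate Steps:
T = 4 (T = -(-1 - 3) = -1*(-4) = 4)
q = -2 (q = 2 - 4 = -2)
p(O) = -8 (p(O) = 4*(-2) = -8)
p(18)*(-341) + (-4)² = -8*(-341) + (-4)² = 2728 + 16 = 2744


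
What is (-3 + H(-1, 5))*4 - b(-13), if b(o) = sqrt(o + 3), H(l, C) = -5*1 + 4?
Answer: -16 - I*sqrt(10) ≈ -16.0 - 3.1623*I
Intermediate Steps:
H(l, C) = -1 (H(l, C) = -5 + 4 = -1)
b(o) = sqrt(3 + o)
(-3 + H(-1, 5))*4 - b(-13) = (-3 - 1)*4 - sqrt(3 - 13) = -4*4 - sqrt(-10) = -16 - I*sqrt(10)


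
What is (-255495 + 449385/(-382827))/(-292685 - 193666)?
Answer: 32603611250/62062764759 ≈ 0.52533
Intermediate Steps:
(-255495 + 449385/(-382827))/(-292685 - 193666) = (-255495 + 449385*(-1/382827))/(-486351) = (-255495 - 149795/127609)*(-1/486351) = -32603611250/127609*(-1/486351) = 32603611250/62062764759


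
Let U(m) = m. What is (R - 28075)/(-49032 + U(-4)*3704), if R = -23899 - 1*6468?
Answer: 29221/31924 ≈ 0.91533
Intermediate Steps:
R = -30367 (R = -23899 - 6468 = -30367)
(R - 28075)/(-49032 + U(-4)*3704) = (-30367 - 28075)/(-49032 - 4*3704) = -58442/(-49032 - 14816) = -58442/(-63848) = -58442*(-1/63848) = 29221/31924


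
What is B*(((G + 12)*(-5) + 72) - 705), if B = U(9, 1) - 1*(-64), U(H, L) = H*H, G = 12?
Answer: -109185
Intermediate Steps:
U(H, L) = H²
B = 145 (B = 9² - 1*(-64) = 81 + 64 = 145)
B*(((G + 12)*(-5) + 72) - 705) = 145*(((12 + 12)*(-5) + 72) - 705) = 145*((24*(-5) + 72) - 705) = 145*((-120 + 72) - 705) = 145*(-48 - 705) = 145*(-753) = -109185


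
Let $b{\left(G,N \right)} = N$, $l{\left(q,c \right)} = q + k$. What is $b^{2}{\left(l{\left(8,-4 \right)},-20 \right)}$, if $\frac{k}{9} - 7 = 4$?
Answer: $400$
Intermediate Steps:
$k = 99$ ($k = 63 + 9 \cdot 4 = 63 + 36 = 99$)
$l{\left(q,c \right)} = 99 + q$ ($l{\left(q,c \right)} = q + 99 = 99 + q$)
$b^{2}{\left(l{\left(8,-4 \right)},-20 \right)} = \left(-20\right)^{2} = 400$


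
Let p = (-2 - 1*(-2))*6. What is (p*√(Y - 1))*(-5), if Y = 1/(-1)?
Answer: 0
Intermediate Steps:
Y = -1 (Y = 1*(-1) = -1)
p = 0 (p = (-2 + 2)*6 = 0*6 = 0)
(p*√(Y - 1))*(-5) = (0*√(-1 - 1))*(-5) = (0*√(-2))*(-5) = (0*(I*√2))*(-5) = 0*(-5) = 0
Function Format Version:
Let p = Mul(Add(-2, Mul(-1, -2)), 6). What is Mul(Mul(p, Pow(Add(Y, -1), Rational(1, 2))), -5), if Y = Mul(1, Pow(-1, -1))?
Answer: 0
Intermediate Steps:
Y = -1 (Y = Mul(1, -1) = -1)
p = 0 (p = Mul(Add(-2, 2), 6) = Mul(0, 6) = 0)
Mul(Mul(p, Pow(Add(Y, -1), Rational(1, 2))), -5) = Mul(Mul(0, Pow(Add(-1, -1), Rational(1, 2))), -5) = Mul(Mul(0, Pow(-2, Rational(1, 2))), -5) = Mul(Mul(0, Mul(I, Pow(2, Rational(1, 2)))), -5) = Mul(0, -5) = 0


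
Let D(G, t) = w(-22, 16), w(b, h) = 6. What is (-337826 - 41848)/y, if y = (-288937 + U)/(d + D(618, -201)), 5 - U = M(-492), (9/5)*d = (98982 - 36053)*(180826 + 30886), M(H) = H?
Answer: 702545840773671/72110 ≈ 9.7427e+9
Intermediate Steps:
D(G, t) = 6
d = 66614122240/9 (d = 5*((98982 - 36053)*(180826 + 30886))/9 = 5*(62929*211712)/9 = (5/9)*13322824448 = 66614122240/9 ≈ 7.4016e+9)
U = 497 (U = 5 - 1*(-492) = 5 + 492 = 497)
y = -1297980/33307061147 (y = (-288937 + 497)/(66614122240/9 + 6) = -288440/66614122294/9 = -288440*9/66614122294 = -1297980/33307061147 ≈ -3.8970e-5)
(-337826 - 41848)/y = (-337826 - 41848)/(-1297980/33307061147) = -379674*(-33307061147/1297980) = 702545840773671/72110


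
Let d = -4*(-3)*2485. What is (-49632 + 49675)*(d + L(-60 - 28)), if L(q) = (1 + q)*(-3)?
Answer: 1293483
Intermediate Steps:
d = 29820 (d = 12*2485 = 29820)
L(q) = -3 - 3*q
(-49632 + 49675)*(d + L(-60 - 28)) = (-49632 + 49675)*(29820 + (-3 - 3*(-60 - 28))) = 43*(29820 + (-3 - 3*(-88))) = 43*(29820 + (-3 + 264)) = 43*(29820 + 261) = 43*30081 = 1293483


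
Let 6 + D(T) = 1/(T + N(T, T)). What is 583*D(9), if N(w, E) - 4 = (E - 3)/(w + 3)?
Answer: -93280/27 ≈ -3454.8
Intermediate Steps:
N(w, E) = 4 + (-3 + E)/(3 + w) (N(w, E) = 4 + (E - 3)/(w + 3) = 4 + (-3 + E)/(3 + w))
D(T) = -6 + 1/(T + (9 + 5*T)/(3 + T)) (D(T) = -6 + 1/(T + (9 + T + 4*T)/(3 + T)) = -6 + 1/(T + (9 + 5*T)/(3 + T)))
583*D(9) = 583*((-51 - 47*9 - 6*9²)/(9 + 9² + 8*9)) = 583*((-51 - 423 - 6*81)/(9 + 81 + 72)) = 583*((-51 - 423 - 486)/162) = 583*((1/162)*(-960)) = 583*(-160/27) = -93280/27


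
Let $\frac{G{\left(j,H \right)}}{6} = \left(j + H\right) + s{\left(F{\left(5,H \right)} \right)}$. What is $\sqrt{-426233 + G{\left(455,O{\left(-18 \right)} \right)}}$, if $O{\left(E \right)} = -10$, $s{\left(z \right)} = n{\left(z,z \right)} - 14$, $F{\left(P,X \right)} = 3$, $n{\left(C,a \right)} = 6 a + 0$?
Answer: $i \sqrt{423539} \approx 650.8 i$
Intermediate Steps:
$n{\left(C,a \right)} = 6 a$
$s{\left(z \right)} = -14 + 6 z$ ($s{\left(z \right)} = 6 z - 14 = -14 + 6 z$)
$G{\left(j,H \right)} = 24 + 6 H + 6 j$ ($G{\left(j,H \right)} = 6 \left(\left(j + H\right) + \left(-14 + 6 \cdot 3\right)\right) = 6 \left(\left(H + j\right) + \left(-14 + 18\right)\right) = 6 \left(\left(H + j\right) + 4\right) = 6 \left(4 + H + j\right) = 24 + 6 H + 6 j$)
$\sqrt{-426233 + G{\left(455,O{\left(-18 \right)} \right)}} = \sqrt{-426233 + \left(24 + 6 \left(-10\right) + 6 \cdot 455\right)} = \sqrt{-426233 + \left(24 - 60 + 2730\right)} = \sqrt{-426233 + 2694} = \sqrt{-423539} = i \sqrt{423539}$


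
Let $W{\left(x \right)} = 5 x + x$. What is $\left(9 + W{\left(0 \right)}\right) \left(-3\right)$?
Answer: $-27$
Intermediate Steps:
$W{\left(x \right)} = 6 x$
$\left(9 + W{\left(0 \right)}\right) \left(-3\right) = \left(9 + 6 \cdot 0\right) \left(-3\right) = \left(9 + 0\right) \left(-3\right) = 9 \left(-3\right) = -27$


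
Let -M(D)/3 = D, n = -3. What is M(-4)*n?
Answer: -36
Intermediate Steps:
M(D) = -3*D
M(-4)*n = -3*(-4)*(-3) = 12*(-3) = -36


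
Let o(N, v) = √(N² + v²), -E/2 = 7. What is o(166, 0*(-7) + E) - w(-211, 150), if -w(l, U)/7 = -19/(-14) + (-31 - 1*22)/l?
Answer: 4751/422 + 2*√6938 ≈ 177.85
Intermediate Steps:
E = -14 (E = -2*7 = -14)
w(l, U) = -19/2 + 371/l (w(l, U) = -7*(-19/(-14) + (-31 - 1*22)/l) = -7*(-19*(-1/14) + (-31 - 22)/l) = -7*(19/14 - 53/l) = -19/2 + 371/l)
o(166, 0*(-7) + E) - w(-211, 150) = √(166² + (0*(-7) - 14)²) - (-19/2 + 371/(-211)) = √(27556 + (0 - 14)²) - (-19/2 + 371*(-1/211)) = √(27556 + (-14)²) - (-19/2 - 371/211) = √(27556 + 196) - 1*(-4751/422) = √27752 + 4751/422 = 2*√6938 + 4751/422 = 4751/422 + 2*√6938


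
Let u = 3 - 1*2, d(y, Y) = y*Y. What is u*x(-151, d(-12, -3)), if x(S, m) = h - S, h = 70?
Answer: 221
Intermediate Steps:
d(y, Y) = Y*y
x(S, m) = 70 - S
u = 1 (u = 3 - 2 = 1)
u*x(-151, d(-12, -3)) = 1*(70 - 1*(-151)) = 1*(70 + 151) = 1*221 = 221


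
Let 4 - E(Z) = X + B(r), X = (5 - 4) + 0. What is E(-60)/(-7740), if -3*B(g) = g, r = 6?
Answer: -1/1548 ≈ -0.00064600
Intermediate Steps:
X = 1 (X = 1 + 0 = 1)
B(g) = -g/3
E(Z) = 5 (E(Z) = 4 - (1 - ⅓*6) = 4 - (1 - 2) = 4 - 1*(-1) = 4 + 1 = 5)
E(-60)/(-7740) = 5/(-7740) = 5*(-1/7740) = -1/1548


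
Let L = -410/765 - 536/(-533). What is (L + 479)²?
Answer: 1528831348674529/6650239401 ≈ 2.2989e+5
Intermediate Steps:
L = 38302/81549 (L = -410*1/765 - 536*(-1/533) = -82/153 + 536/533 = 38302/81549 ≈ 0.46968)
(L + 479)² = (38302/81549 + 479)² = (39100273/81549)² = 1528831348674529/6650239401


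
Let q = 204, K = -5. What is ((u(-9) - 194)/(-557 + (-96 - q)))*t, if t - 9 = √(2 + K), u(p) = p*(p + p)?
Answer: 288/857 + 32*I*√3/857 ≈ 0.33606 + 0.064674*I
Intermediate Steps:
u(p) = 2*p² (u(p) = p*(2*p) = 2*p²)
t = 9 + I*√3 (t = 9 + √(2 - 5) = 9 + √(-3) = 9 + I*√3 ≈ 9.0 + 1.732*I)
((u(-9) - 194)/(-557 + (-96 - q)))*t = ((2*(-9)² - 194)/(-557 + (-96 - 1*204)))*(9 + I*√3) = ((2*81 - 194)/(-557 + (-96 - 204)))*(9 + I*√3) = ((162 - 194)/(-557 - 300))*(9 + I*√3) = (-32/(-857))*(9 + I*√3) = (-32*(-1/857))*(9 + I*√3) = 32*(9 + I*√3)/857 = 288/857 + 32*I*√3/857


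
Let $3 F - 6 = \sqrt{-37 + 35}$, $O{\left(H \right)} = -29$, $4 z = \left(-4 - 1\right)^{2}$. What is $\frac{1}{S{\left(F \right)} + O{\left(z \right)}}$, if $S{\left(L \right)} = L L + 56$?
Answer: $\frac{2493}{77017} - \frac{108 i \sqrt{2}}{77017} \approx 0.032369 - 0.0019831 i$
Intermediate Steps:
$z = \frac{25}{4}$ ($z = \frac{\left(-4 - 1\right)^{2}}{4} = \frac{\left(-5\right)^{2}}{4} = \frac{1}{4} \cdot 25 = \frac{25}{4} \approx 6.25$)
$F = 2 + \frac{i \sqrt{2}}{3}$ ($F = 2 + \frac{\sqrt{-37 + 35}}{3} = 2 + \frac{\sqrt{-2}}{3} = 2 + \frac{i \sqrt{2}}{3} \approx 2.0 + 0.4714 i$)
$S{\left(L \right)} = 56 + L^{2}$ ($S{\left(L \right)} = L^{2} + 56 = 56 + L^{2}$)
$\frac{1}{S{\left(F \right)} + O{\left(z \right)}} = \frac{1}{\left(56 + \left(2 + \frac{i \sqrt{2}}{3}\right)^{2}\right) - 29} = \frac{1}{27 + \left(2 + \frac{i \sqrt{2}}{3}\right)^{2}}$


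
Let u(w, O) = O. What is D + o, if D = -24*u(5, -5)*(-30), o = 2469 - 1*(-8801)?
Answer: 7670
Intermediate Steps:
o = 11270 (o = 2469 + 8801 = 11270)
D = -3600 (D = -24*(-5)*(-30) = 120*(-30) = -3600)
D + o = -3600 + 11270 = 7670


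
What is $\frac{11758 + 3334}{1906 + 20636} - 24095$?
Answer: $- \frac{271567199}{11271} \approx -24094.0$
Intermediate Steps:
$\frac{11758 + 3334}{1906 + 20636} - 24095 = \frac{15092}{22542} - 24095 = 15092 \cdot \frac{1}{22542} - 24095 = \frac{7546}{11271} - 24095 = - \frac{271567199}{11271}$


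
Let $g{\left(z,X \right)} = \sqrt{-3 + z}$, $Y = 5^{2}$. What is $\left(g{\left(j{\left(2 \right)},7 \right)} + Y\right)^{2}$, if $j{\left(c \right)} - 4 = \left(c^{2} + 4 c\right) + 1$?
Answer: $\left(25 + \sqrt{14}\right)^{2} \approx 826.08$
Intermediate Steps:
$Y = 25$
$j{\left(c \right)} = 5 + c^{2} + 4 c$ ($j{\left(c \right)} = 4 + \left(\left(c^{2} + 4 c\right) + 1\right) = 4 + \left(1 + c^{2} + 4 c\right) = 5 + c^{2} + 4 c$)
$\left(g{\left(j{\left(2 \right)},7 \right)} + Y\right)^{2} = \left(\sqrt{-3 + \left(5 + 2^{2} + 4 \cdot 2\right)} + 25\right)^{2} = \left(\sqrt{-3 + \left(5 + 4 + 8\right)} + 25\right)^{2} = \left(\sqrt{-3 + 17} + 25\right)^{2} = \left(\sqrt{14} + 25\right)^{2} = \left(25 + \sqrt{14}\right)^{2}$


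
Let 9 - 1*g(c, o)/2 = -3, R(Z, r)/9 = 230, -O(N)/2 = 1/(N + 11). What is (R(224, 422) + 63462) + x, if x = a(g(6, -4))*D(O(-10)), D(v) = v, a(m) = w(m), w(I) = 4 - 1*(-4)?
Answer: 65516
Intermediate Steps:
O(N) = -2/(11 + N) (O(N) = -2/(N + 11) = -2/(11 + N))
R(Z, r) = 2070 (R(Z, r) = 9*230 = 2070)
g(c, o) = 24 (g(c, o) = 18 - 2*(-3) = 18 + 6 = 24)
w(I) = 8 (w(I) = 4 + 4 = 8)
a(m) = 8
x = -16 (x = 8*(-2/(11 - 10)) = 8*(-2/1) = 8*(-2*1) = 8*(-2) = -16)
(R(224, 422) + 63462) + x = (2070 + 63462) - 16 = 65532 - 16 = 65516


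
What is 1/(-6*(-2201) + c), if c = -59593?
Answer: -1/46387 ≈ -2.1558e-5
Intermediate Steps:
1/(-6*(-2201) + c) = 1/(-6*(-2201) - 59593) = 1/(13206 - 59593) = 1/(-46387) = -1/46387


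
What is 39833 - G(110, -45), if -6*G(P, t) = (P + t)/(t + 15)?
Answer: 1433975/36 ≈ 39833.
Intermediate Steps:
G(P, t) = -(P + t)/(6*(15 + t)) (G(P, t) = -(P + t)/(6*(t + 15)) = -(P + t)/(6*(15 + t)))
39833 - G(110, -45) = 39833 - (-1*110 - 1*(-45))/(6*(15 - 45)) = 39833 - (-110 + 45)/(6*(-30)) = 39833 - (-1)*(-65)/(6*30) = 39833 - 1*13/36 = 39833 - 13/36 = 1433975/36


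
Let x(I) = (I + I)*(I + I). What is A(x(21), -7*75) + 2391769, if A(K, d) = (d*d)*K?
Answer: 488594269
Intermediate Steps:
x(I) = 4*I**2 (x(I) = (2*I)*(2*I) = 4*I**2)
A(K, d) = K*d**2 (A(K, d) = d**2*K = K*d**2)
A(x(21), -7*75) + 2391769 = (4*21**2)*(-7*75)**2 + 2391769 = (4*441)*(-525)**2 + 2391769 = 1764*275625 + 2391769 = 486202500 + 2391769 = 488594269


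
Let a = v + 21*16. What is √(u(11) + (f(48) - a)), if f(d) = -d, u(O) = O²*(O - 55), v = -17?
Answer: I*√5691 ≈ 75.439*I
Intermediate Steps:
a = 319 (a = -17 + 21*16 = -17 + 336 = 319)
u(O) = O²*(-55 + O)
√(u(11) + (f(48) - a)) = √(11²*(-55 + 11) + (-1*48 - 1*319)) = √(121*(-44) + (-48 - 319)) = √(-5324 - 367) = √(-5691) = I*√5691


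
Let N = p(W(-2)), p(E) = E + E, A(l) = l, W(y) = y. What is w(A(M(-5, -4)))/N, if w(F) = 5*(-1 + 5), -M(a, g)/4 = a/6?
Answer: -5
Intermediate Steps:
M(a, g) = -2*a/3 (M(a, g) = -4*a/6 = -2*a/3)
w(F) = 20 (w(F) = 5*4 = 20)
p(E) = 2*E
N = -4 (N = 2*(-2) = -4)
w(A(M(-5, -4)))/N = 20/(-4) = 20*(-¼) = -5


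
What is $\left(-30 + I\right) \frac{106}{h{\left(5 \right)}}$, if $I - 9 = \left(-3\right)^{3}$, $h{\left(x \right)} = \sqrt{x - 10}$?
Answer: $\frac{5088 i \sqrt{5}}{5} \approx 2275.4 i$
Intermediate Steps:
$h{\left(x \right)} = \sqrt{-10 + x}$
$I = -18$ ($I = 9 + \left(-3\right)^{3} = 9 - 27 = -18$)
$\left(-30 + I\right) \frac{106}{h{\left(5 \right)}} = \left(-30 - 18\right) \frac{106}{\sqrt{-10 + 5}} = - 48 \frac{106}{\sqrt{-5}} = - 48 \frac{106}{i \sqrt{5}} = - 48 \cdot 106 \left(- \frac{i \sqrt{5}}{5}\right) = - 48 \left(- \frac{106 i \sqrt{5}}{5}\right) = \frac{5088 i \sqrt{5}}{5}$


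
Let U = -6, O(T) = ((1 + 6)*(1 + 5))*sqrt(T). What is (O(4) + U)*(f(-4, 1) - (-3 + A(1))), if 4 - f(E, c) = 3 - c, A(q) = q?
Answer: 312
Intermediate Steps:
f(E, c) = 1 + c (f(E, c) = 4 - (3 - c) = 4 + (-3 + c) = 1 + c)
O(T) = 42*sqrt(T) (O(T) = (7*6)*sqrt(T) = 42*sqrt(T))
(O(4) + U)*(f(-4, 1) - (-3 + A(1))) = (42*sqrt(4) - 6)*((1 + 1) - (-3 + 1)) = (42*2 - 6)*(2 - 1*(-2)) = (84 - 6)*(2 + 2) = 78*4 = 312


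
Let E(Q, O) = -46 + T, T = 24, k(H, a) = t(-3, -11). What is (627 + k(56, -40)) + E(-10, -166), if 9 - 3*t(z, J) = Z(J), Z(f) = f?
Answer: 1835/3 ≈ 611.67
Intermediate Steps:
t(z, J) = 3 - J/3
k(H, a) = 20/3 (k(H, a) = 3 - ⅓*(-11) = 3 + 11/3 = 20/3)
E(Q, O) = -22 (E(Q, O) = -46 + 24 = -22)
(627 + k(56, -40)) + E(-10, -166) = (627 + 20/3) - 22 = 1901/3 - 22 = 1835/3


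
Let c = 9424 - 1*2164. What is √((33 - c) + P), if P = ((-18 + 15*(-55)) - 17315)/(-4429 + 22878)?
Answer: I*√2460157195369/18449 ≈ 85.018*I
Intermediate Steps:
P = -18158/18449 (P = ((-18 - 825) - 17315)/18449 = (-843 - 17315)*(1/18449) = -18158*1/18449 = -18158/18449 ≈ -0.98423)
c = 7260 (c = 9424 - 2164 = 7260)
√((33 - c) + P) = √((33 - 1*7260) - 18158/18449) = √((33 - 7260) - 18158/18449) = √(-7227 - 18158/18449) = √(-133349081/18449) = I*√2460157195369/18449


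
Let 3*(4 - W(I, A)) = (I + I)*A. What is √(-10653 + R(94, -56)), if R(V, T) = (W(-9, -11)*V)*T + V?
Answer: √315809 ≈ 561.97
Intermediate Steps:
W(I, A) = 4 - 2*A*I/3 (W(I, A) = 4 - (I + I)*A/3 = 4 - 2*I*A/3 = 4 - 2*A*I/3)
R(V, T) = V - 62*T*V (R(V, T) = ((4 - ⅔*(-11)*(-9))*V)*T + V = ((4 - 66)*V)*T + V = (-62*V)*T + V = -62*T*V + V = V - 62*T*V)
√(-10653 + R(94, -56)) = √(-10653 + 94*(1 - 62*(-56))) = √(-10653 + 94*(1 + 3472)) = √(-10653 + 94*3473) = √(-10653 + 326462) = √315809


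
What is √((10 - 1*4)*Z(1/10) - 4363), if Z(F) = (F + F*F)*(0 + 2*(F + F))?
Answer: I*√2726710/25 ≈ 66.051*I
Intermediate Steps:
Z(F) = 4*F*(F + F²) (Z(F) = (F + F²)*(0 + 2*(2*F)) = (F + F²)*(0 + 4*F) = (F + F²)*(4*F) = 4*F*(F + F²))
√((10 - 1*4)*Z(1/10) - 4363) = √((10 - 1*4)*(4*(1/10)²*(1 + 1/10)) - 4363) = √((10 - 4)*(4*(⅒)²*(1 + ⅒)) - 4363) = √(6*(4*(1/100)*(11/10)) - 4363) = √(6*(11/250) - 4363) = √(33/125 - 4363) = √(-545342/125) = I*√2726710/25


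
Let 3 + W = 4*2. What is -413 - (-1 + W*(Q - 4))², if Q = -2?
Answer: -1374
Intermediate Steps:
W = 5 (W = -3 + 4*2 = -3 + 8 = 5)
-413 - (-1 + W*(Q - 4))² = -413 - (-1 + 5*(-2 - 4))² = -413 - (-1 + 5*(-6))² = -413 - (-1 - 30)² = -413 - 1*(-31)² = -413 - 1*961 = -413 - 961 = -1374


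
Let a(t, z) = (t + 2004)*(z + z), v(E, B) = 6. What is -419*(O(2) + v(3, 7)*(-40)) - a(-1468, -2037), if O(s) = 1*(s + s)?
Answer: 2282548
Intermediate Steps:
O(s) = 2*s (O(s) = 1*(2*s) = 2*s)
a(t, z) = 2*z*(2004 + t) (a(t, z) = (2004 + t)*(2*z) = 2*z*(2004 + t))
-419*(O(2) + v(3, 7)*(-40)) - a(-1468, -2037) = -419*(2*2 + 6*(-40)) - 2*(-2037)*(2004 - 1468) = -419*(4 - 240) - 2*(-2037)*536 = -419*(-236) - 1*(-2183664) = 98884 + 2183664 = 2282548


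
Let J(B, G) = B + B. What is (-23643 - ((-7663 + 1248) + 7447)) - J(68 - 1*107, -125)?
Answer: -24597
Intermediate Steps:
J(B, G) = 2*B
(-23643 - ((-7663 + 1248) + 7447)) - J(68 - 1*107, -125) = (-23643 - ((-7663 + 1248) + 7447)) - 2*(68 - 1*107) = (-23643 - (-6415 + 7447)) - 2*(68 - 107) = (-23643 - 1*1032) - 2*(-39) = (-23643 - 1032) - 1*(-78) = -24675 + 78 = -24597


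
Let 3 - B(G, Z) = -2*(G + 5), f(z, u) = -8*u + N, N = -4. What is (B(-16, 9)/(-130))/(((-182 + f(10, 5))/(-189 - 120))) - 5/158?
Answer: 390359/2321020 ≈ 0.16818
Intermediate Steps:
f(z, u) = -4 - 8*u (f(z, u) = -8*u - 4 = -4 - 8*u)
B(G, Z) = 13 + 2*G (B(G, Z) = 3 - (-2)*(G + 5) = 3 - (-2)*(5 + G) = 3 - (-10 - 2*G) = 3 + (10 + 2*G) = 13 + 2*G)
(B(-16, 9)/(-130))/(((-182 + f(10, 5))/(-189 - 120))) - 5/158 = ((13 + 2*(-16))/(-130))/(((-182 + (-4 - 8*5))/(-189 - 120))) - 5/158 = ((13 - 32)*(-1/130))/(((-182 + (-4 - 40))/(-309))) - 5*1/158 = (-19*(-1/130))/(((-182 - 44)*(-1/309))) - 5/158 = 19/(130*((-226*(-1/309)))) - 5/158 = 19/(130*(226/309)) - 5/158 = (19/130)*(309/226) - 5/158 = 5871/29380 - 5/158 = 390359/2321020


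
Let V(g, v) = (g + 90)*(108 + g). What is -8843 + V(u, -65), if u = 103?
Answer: 31880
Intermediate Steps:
V(g, v) = (90 + g)*(108 + g)
-8843 + V(u, -65) = -8843 + (9720 + 103² + 198*103) = -8843 + (9720 + 10609 + 20394) = -8843 + 40723 = 31880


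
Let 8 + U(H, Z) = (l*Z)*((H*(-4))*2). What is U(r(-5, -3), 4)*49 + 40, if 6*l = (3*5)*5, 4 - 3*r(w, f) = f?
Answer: -138256/3 ≈ -46085.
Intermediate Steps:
r(w, f) = 4/3 - f/3
l = 25/2 (l = ((3*5)*5)/6 = (15*5)/6 = (⅙)*75 = 25/2 ≈ 12.500)
U(H, Z) = -8 - 100*H*Z (U(H, Z) = -8 + (25*Z/2)*((H*(-4))*2) = -8 + (25*Z/2)*(-4*H*2) = -8 + (25*Z/2)*(-8*H) = -8 - 100*H*Z)
U(r(-5, -3), 4)*49 + 40 = (-8 - 100*(4/3 - ⅓*(-3))*4)*49 + 40 = (-8 - 100*(4/3 + 1)*4)*49 + 40 = (-8 - 100*7/3*4)*49 + 40 = (-8 - 2800/3)*49 + 40 = -2824/3*49 + 40 = -138376/3 + 40 = -138256/3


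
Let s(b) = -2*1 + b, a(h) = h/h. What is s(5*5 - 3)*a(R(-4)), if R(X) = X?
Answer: 20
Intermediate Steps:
a(h) = 1
s(b) = -2 + b
s(5*5 - 3)*a(R(-4)) = (-2 + (5*5 - 3))*1 = (-2 + (25 - 3))*1 = (-2 + 22)*1 = 20*1 = 20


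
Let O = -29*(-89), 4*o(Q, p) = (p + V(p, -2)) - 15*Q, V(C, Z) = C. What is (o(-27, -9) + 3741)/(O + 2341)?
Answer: 15351/19688 ≈ 0.77971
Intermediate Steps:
o(Q, p) = p/2 - 15*Q/4 (o(Q, p) = ((p + p) - 15*Q)/4 = (2*p - 15*Q)/4 = (-15*Q + 2*p)/4 = p/2 - 15*Q/4)
O = 2581
(o(-27, -9) + 3741)/(O + 2341) = (((1/2)*(-9) - 15/4*(-27)) + 3741)/(2581 + 2341) = ((-9/2 + 405/4) + 3741)/4922 = (387/4 + 3741)*(1/4922) = (15351/4)*(1/4922) = 15351/19688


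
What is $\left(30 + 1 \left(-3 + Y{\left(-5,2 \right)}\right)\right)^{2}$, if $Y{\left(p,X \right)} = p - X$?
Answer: $400$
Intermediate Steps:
$\left(30 + 1 \left(-3 + Y{\left(-5,2 \right)}\right)\right)^{2} = \left(30 + 1 \left(-3 - 7\right)\right)^{2} = \left(30 + 1 \left(-10\right)\right)^{2} = \left(30 - 10\right)^{2} = 20^{2} = 400$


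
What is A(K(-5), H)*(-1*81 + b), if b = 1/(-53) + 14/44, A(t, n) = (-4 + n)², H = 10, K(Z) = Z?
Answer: -1693746/583 ≈ -2905.2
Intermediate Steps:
b = 349/1166 (b = 1*(-1/53) + 14*(1/44) = -1/53 + 7/22 = 349/1166 ≈ 0.29931)
A(K(-5), H)*(-1*81 + b) = (-4 + 10)²*(-1*81 + 349/1166) = 6²*(-81 + 349/1166) = 36*(-94097/1166) = -1693746/583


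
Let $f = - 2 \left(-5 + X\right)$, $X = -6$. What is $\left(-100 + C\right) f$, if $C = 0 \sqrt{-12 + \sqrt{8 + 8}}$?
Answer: $-2200$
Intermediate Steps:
$f = 22$ ($f = - 2 \left(-5 - 6\right) = \left(-2\right) \left(-11\right) = 22$)
$C = 0$ ($C = 0 \sqrt{-12 + \sqrt{16}} = 0 \sqrt{-12 + 4} = 0 \sqrt{-8} = 0 \cdot 2 i \sqrt{2} = 0$)
$\left(-100 + C\right) f = \left(-100 + 0\right) 22 = \left(-100\right) 22 = -2200$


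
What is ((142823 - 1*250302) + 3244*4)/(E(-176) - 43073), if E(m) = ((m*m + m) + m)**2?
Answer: -94503/937786303 ≈ -0.00010077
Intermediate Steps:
E(m) = (m**2 + 2*m)**2 (E(m) = ((m**2 + m) + m)**2 = ((m + m**2) + m)**2 = (m**2 + 2*m)**2)
((142823 - 1*250302) + 3244*4)/(E(-176) - 43073) = ((142823 - 1*250302) + 3244*4)/((-176)**2*(2 - 176)**2 - 43073) = ((142823 - 250302) + 12976)/(30976*(-174)**2 - 43073) = (-107479 + 12976)/(30976*30276 - 43073) = -94503/(937829376 - 43073) = -94503/937786303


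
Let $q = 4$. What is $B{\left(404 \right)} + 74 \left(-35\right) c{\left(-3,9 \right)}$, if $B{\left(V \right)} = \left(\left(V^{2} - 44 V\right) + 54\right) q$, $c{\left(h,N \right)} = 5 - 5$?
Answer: $581976$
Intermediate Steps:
$c{\left(h,N \right)} = 0$
$B{\left(V \right)} = 216 - 176 V + 4 V^{2}$ ($B{\left(V \right)} = \left(\left(V^{2} - 44 V\right) + 54\right) 4 = \left(54 + V^{2} - 44 V\right) 4 = 216 - 176 V + 4 V^{2}$)
$B{\left(404 \right)} + 74 \left(-35\right) c{\left(-3,9 \right)} = \left(216 - 71104 + 4 \cdot 404^{2}\right) + 74 \left(-35\right) 0 = \left(216 - 71104 + 4 \cdot 163216\right) - 0 = \left(216 - 71104 + 652864\right) + 0 = 581976 + 0 = 581976$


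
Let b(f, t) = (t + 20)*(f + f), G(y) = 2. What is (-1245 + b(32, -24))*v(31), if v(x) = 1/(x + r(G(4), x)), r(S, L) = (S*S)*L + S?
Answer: -1501/157 ≈ -9.5605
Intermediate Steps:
b(f, t) = 2*f*(20 + t) (b(f, t) = (20 + t)*(2*f) = 2*f*(20 + t))
r(S, L) = S + L*S² (r(S, L) = S²*L + S = L*S² + S = S + L*S²)
v(x) = 1/(2 + 5*x) (v(x) = 1/(x + 2*(1 + x*2)) = 1/(x + 2*(1 + 2*x)) = 1/(x + (2 + 4*x)) = 1/(2 + 5*x))
(-1245 + b(32, -24))*v(31) = (-1245 + 2*32*(20 - 24))/(2 + 5*31) = (-1245 + 2*32*(-4))/(2 + 155) = (-1245 - 256)/157 = -1501*1/157 = -1501/157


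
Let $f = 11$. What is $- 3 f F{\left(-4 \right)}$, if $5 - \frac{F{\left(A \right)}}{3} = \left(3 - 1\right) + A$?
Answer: $-693$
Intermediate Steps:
$F{\left(A \right)} = 9 - 3 A$ ($F{\left(A \right)} = 15 - 3 \left(\left(3 - 1\right) + A\right) = 15 - 3 \left(2 + A\right) = 15 - \left(6 + 3 A\right) = 9 - 3 A$)
$- 3 f F{\left(-4 \right)} = \left(-3\right) 11 \left(9 - -12\right) = - 33 \left(9 + 12\right) = \left(-33\right) 21 = -693$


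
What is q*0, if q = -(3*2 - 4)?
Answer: 0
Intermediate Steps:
q = -2 (q = -(6 - 4) = -1*2 = -2)
q*0 = -2*0 = 0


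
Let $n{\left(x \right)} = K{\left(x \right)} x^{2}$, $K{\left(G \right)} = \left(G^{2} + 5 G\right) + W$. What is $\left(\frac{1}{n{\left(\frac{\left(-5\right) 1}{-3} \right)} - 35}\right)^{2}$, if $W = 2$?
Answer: $\frac{6561}{13225} \approx 0.49611$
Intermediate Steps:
$K{\left(G \right)} = 2 + G^{2} + 5 G$ ($K{\left(G \right)} = \left(G^{2} + 5 G\right) + 2 = 2 + G^{2} + 5 G$)
$n{\left(x \right)} = x^{2} \left(2 + x^{2} + 5 x\right)$ ($n{\left(x \right)} = \left(2 + x^{2} + 5 x\right) x^{2} = x^{2} \left(2 + x^{2} + 5 x\right)$)
$\left(\frac{1}{n{\left(\frac{\left(-5\right) 1}{-3} \right)} - 35}\right)^{2} = \left(\frac{1}{\left(\frac{\left(-5\right) 1}{-3}\right)^{2} \left(2 + \left(\frac{\left(-5\right) 1}{-3}\right)^{2} + 5 \frac{\left(-5\right) 1}{-3}\right) - 35}\right)^{2} = \left(\frac{1}{\left(\left(-5\right) \left(- \frac{1}{3}\right)\right)^{2} \left(2 + \left(\left(-5\right) \left(- \frac{1}{3}\right)\right)^{2} + 5 \left(\left(-5\right) \left(- \frac{1}{3}\right)\right)\right) - 35}\right)^{2} = \left(\frac{1}{\left(\frac{5}{3}\right)^{2} \left(2 + \left(\frac{5}{3}\right)^{2} + 5 \cdot \frac{5}{3}\right) - 35}\right)^{2} = \left(\frac{1}{\frac{25 \left(2 + \frac{25}{9} + \frac{25}{3}\right)}{9} - 35}\right)^{2} = \left(\frac{1}{\frac{25}{9} \cdot \frac{118}{9} - 35}\right)^{2} = \left(\frac{1}{\frac{2950}{81} - 35}\right)^{2} = \left(\frac{1}{\frac{115}{81}}\right)^{2} = \left(\frac{81}{115}\right)^{2} = \frac{6561}{13225}$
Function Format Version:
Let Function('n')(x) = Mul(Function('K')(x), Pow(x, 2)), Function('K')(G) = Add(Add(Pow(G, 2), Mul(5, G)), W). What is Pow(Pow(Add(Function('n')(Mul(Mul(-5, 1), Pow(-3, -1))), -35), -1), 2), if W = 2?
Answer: Rational(6561, 13225) ≈ 0.49611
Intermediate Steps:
Function('K')(G) = Add(2, Pow(G, 2), Mul(5, G)) (Function('K')(G) = Add(Add(Pow(G, 2), Mul(5, G)), 2) = Add(2, Pow(G, 2), Mul(5, G)))
Function('n')(x) = Mul(Pow(x, 2), Add(2, Pow(x, 2), Mul(5, x))) (Function('n')(x) = Mul(Add(2, Pow(x, 2), Mul(5, x)), Pow(x, 2)) = Mul(Pow(x, 2), Add(2, Pow(x, 2), Mul(5, x))))
Pow(Pow(Add(Function('n')(Mul(Mul(-5, 1), Pow(-3, -1))), -35), -1), 2) = Pow(Pow(Add(Mul(Pow(Mul(Mul(-5, 1), Pow(-3, -1)), 2), Add(2, Pow(Mul(Mul(-5, 1), Pow(-3, -1)), 2), Mul(5, Mul(Mul(-5, 1), Pow(-3, -1))))), -35), -1), 2) = Pow(Pow(Add(Mul(Pow(Mul(-5, Rational(-1, 3)), 2), Add(2, Pow(Mul(-5, Rational(-1, 3)), 2), Mul(5, Mul(-5, Rational(-1, 3))))), -35), -1), 2) = Pow(Pow(Add(Mul(Pow(Rational(5, 3), 2), Add(2, Pow(Rational(5, 3), 2), Mul(5, Rational(5, 3)))), -35), -1), 2) = Pow(Pow(Add(Mul(Rational(25, 9), Add(2, Rational(25, 9), Rational(25, 3))), -35), -1), 2) = Pow(Pow(Add(Mul(Rational(25, 9), Rational(118, 9)), -35), -1), 2) = Pow(Pow(Add(Rational(2950, 81), -35), -1), 2) = Pow(Pow(Rational(115, 81), -1), 2) = Pow(Rational(81, 115), 2) = Rational(6561, 13225)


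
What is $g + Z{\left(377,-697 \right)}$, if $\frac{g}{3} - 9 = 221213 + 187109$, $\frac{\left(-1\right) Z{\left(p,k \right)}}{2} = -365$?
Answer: $1225723$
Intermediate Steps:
$Z{\left(p,k \right)} = 730$ ($Z{\left(p,k \right)} = \left(-2\right) \left(-365\right) = 730$)
$g = 1224993$ ($g = 27 + 3 \left(221213 + 187109\right) = 27 + 3 \cdot 408322 = 27 + 1224966 = 1224993$)
$g + Z{\left(377,-697 \right)} = 1224993 + 730 = 1225723$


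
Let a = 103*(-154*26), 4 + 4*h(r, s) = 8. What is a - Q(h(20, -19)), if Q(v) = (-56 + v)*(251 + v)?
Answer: -398552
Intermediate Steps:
h(r, s) = 1 (h(r, s) = -1 + (¼)*8 = -1 + 2 = 1)
a = -412412 (a = 103*(-4004) = -412412)
a - Q(h(20, -19)) = -412412 - (-14056 + 1² + 195*1) = -412412 - (-14056 + 1 + 195) = -412412 - 1*(-13860) = -412412 + 13860 = -398552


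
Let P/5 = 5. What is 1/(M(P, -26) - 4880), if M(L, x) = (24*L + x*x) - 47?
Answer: -1/3651 ≈ -0.00027390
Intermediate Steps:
P = 25 (P = 5*5 = 25)
M(L, x) = -47 + x**2 + 24*L (M(L, x) = (24*L + x**2) - 47 = (x**2 + 24*L) - 47 = -47 + x**2 + 24*L)
1/(M(P, -26) - 4880) = 1/((-47 + (-26)**2 + 24*25) - 4880) = 1/((-47 + 676 + 600) - 4880) = 1/(1229 - 4880) = 1/(-3651) = -1/3651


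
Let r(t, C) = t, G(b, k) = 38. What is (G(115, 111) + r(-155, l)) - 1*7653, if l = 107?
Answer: -7770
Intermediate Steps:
(G(115, 111) + r(-155, l)) - 1*7653 = (38 - 155) - 1*7653 = -117 - 7653 = -7770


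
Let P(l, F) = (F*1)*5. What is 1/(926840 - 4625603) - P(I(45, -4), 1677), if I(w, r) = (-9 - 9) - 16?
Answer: -31014127756/3698763 ≈ -8385.0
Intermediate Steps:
I(w, r) = -34 (I(w, r) = -18 - 16 = -34)
P(l, F) = 5*F (P(l, F) = F*5 = 5*F)
1/(926840 - 4625603) - P(I(45, -4), 1677) = 1/(926840 - 4625603) - 5*1677 = 1/(-3698763) - 1*8385 = -1/3698763 - 8385 = -31014127756/3698763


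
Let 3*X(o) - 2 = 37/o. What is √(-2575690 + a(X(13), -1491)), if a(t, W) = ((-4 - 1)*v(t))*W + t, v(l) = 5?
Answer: I*√428991862/13 ≈ 1593.2*I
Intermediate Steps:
X(o) = ⅔ + 37/(3*o) (X(o) = ⅔ + (37/o)/3 = ⅔ + 37/(3*o))
a(t, W) = t - 25*W (a(t, W) = ((-4 - 1)*5)*W + t = (-5*5)*W + t = -25*W + t = t - 25*W)
√(-2575690 + a(X(13), -1491)) = √(-2575690 + ((⅓)*(37 + 2*13)/13 - 25*(-1491))) = √(-2575690 + ((⅓)*(1/13)*(37 + 26) + 37275)) = √(-2575690 + ((⅓)*(1/13)*63 + 37275)) = √(-2575690 + (21/13 + 37275)) = √(-2575690 + 484596/13) = √(-32999374/13) = I*√428991862/13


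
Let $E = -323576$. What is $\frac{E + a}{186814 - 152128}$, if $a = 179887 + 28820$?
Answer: $- \frac{114869}{34686} \approx -3.3117$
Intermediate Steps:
$a = 208707$
$\frac{E + a}{186814 - 152128} = \frac{-323576 + 208707}{186814 - 152128} = - \frac{114869}{34686}$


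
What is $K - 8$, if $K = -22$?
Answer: $-30$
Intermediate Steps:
$K - 8 = -22 - 8 = -30$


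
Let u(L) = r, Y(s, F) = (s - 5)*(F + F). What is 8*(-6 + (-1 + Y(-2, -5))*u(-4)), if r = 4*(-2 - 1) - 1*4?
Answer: -8880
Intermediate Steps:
Y(s, F) = 2*F*(-5 + s) (Y(s, F) = (-5 + s)*(2*F) = 2*F*(-5 + s))
r = -16 (r = 4*(-3) - 4 = -12 - 4 = -16)
u(L) = -16
8*(-6 + (-1 + Y(-2, -5))*u(-4)) = 8*(-6 + (-1 + 2*(-5)*(-5 - 2))*(-16)) = 8*(-6 + (-1 + 2*(-5)*(-7))*(-16)) = 8*(-6 + (-1 + 70)*(-16)) = 8*(-6 + 69*(-16)) = 8*(-6 - 1104) = 8*(-1110) = -8880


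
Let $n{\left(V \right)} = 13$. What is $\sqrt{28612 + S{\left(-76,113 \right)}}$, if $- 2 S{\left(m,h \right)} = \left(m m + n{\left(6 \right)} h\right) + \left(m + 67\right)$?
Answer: $\sqrt{24994} \approx 158.09$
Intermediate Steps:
$S{\left(m,h \right)} = - \frac{67}{2} - \frac{13 h}{2} - \frac{m}{2} - \frac{m^{2}}{2}$ ($S{\left(m,h \right)} = - \frac{\left(m m + 13 h\right) + \left(m + 67\right)}{2} = - \frac{\left(m^{2} + 13 h\right) + \left(67 + m\right)}{2} = - \frac{67 + m + m^{2} + 13 h}{2} = - \frac{67}{2} - \frac{13 h}{2} - \frac{m}{2} - \frac{m^{2}}{2}$)
$\sqrt{28612 + S{\left(-76,113 \right)}} = \sqrt{28612 - \left(730 + 2888\right)} = \sqrt{28612 - 3618} = \sqrt{24994}$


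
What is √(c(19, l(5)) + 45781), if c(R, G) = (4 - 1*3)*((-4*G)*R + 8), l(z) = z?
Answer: √45409 ≈ 213.09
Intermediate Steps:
c(R, G) = 8 - 4*G*R (c(R, G) = (4 - 3)*(-4*G*R + 8) = 1*(8 - 4*G*R) = 8 - 4*G*R)
√(c(19, l(5)) + 45781) = √((8 - 4*5*19) + 45781) = √((8 - 380) + 45781) = √(-372 + 45781) = √45409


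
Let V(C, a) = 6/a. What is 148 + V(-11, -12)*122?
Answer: 87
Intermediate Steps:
148 + V(-11, -12)*122 = 148 + (6/(-12))*122 = 148 + (6*(-1/12))*122 = 148 - ½*122 = 148 - 61 = 87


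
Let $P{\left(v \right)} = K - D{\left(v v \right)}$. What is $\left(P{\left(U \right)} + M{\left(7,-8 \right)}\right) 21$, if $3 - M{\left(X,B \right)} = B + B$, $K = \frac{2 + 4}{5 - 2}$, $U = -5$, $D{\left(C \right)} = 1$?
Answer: $420$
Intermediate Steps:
$K = 2$ ($K = \frac{6}{3} = 6 \cdot \frac{1}{3} = 2$)
$M{\left(X,B \right)} = 3 - 2 B$ ($M{\left(X,B \right)} = 3 - \left(B + B\right) = 3 - 2 B$)
$P{\left(v \right)} = 1$ ($P{\left(v \right)} = 2 - 1 = 1$)
$\left(P{\left(U \right)} + M{\left(7,-8 \right)}\right) 21 = \left(1 + \left(3 - -16\right)\right) 21 = \left(1 + \left(3 + 16\right)\right) 21 = \left(1 + 19\right) 21 = 20 \cdot 21 = 420$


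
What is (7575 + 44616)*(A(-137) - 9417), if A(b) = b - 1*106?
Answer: -504165060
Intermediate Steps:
A(b) = -106 + b (A(b) = b - 106 = -106 + b)
(7575 + 44616)*(A(-137) - 9417) = (7575 + 44616)*((-106 - 137) - 9417) = 52191*(-243 - 9417) = 52191*(-9660) = -504165060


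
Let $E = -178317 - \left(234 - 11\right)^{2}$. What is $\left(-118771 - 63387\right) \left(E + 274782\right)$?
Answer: $-8513336288$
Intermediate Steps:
$E = -228046$ ($E = -178317 - 223^{2} = -178317 - 49729 = -228046$)
$\left(-118771 - 63387\right) \left(E + 274782\right) = \left(-118771 - 63387\right) \left(-228046 + 274782\right) = \left(-182158\right) 46736 = -8513336288$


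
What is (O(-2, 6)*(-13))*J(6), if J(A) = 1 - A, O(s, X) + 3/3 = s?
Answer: -195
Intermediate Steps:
O(s, X) = -1 + s
(O(-2, 6)*(-13))*J(6) = ((-1 - 2)*(-13))*(1 - 1*6) = (-3*(-13))*(1 - 6) = 39*(-5) = -195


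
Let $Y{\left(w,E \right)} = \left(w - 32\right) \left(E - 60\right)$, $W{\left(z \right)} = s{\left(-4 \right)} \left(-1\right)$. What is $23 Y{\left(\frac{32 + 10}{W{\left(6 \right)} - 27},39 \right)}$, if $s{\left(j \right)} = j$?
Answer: $16338$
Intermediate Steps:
$W{\left(z \right)} = 4$ ($W{\left(z \right)} = \left(-4\right) \left(-1\right) = 4$)
$Y{\left(w,E \right)} = \left(-60 + E\right) \left(-32 + w\right)$ ($Y{\left(w,E \right)} = \left(-32 + w\right) \left(-60 + E\right) = \left(-60 + E\right) \left(-32 + w\right)$)
$23 Y{\left(\frac{32 + 10}{W{\left(6 \right)} - 27},39 \right)} = 23 \left(1920 - 60 \frac{32 + 10}{4 - 27} - 1248 + 39 \frac{32 + 10}{4 - 27}\right) = 23 \left(1920 - 60 \frac{42}{-23} - 1248 + 39 \frac{42}{-23}\right) = 23 \left(1920 - 60 \cdot 42 \left(- \frac{1}{23}\right) - 1248 + 39 \cdot 42 \left(- \frac{1}{23}\right)\right) = 23 \left(1920 - - \frac{2520}{23} - 1248 + 39 \left(- \frac{42}{23}\right)\right) = 23 \left(1920 + \frac{2520}{23} - 1248 - \frac{1638}{23}\right) = 23 \cdot \frac{16338}{23} = 16338$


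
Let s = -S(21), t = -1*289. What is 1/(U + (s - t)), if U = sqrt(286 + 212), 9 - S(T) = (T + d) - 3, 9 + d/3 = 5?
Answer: 143/40649 - sqrt(498)/81298 ≈ 0.0032434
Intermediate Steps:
d = -12 (d = -27 + 3*5 = -27 + 15 = -12)
S(T) = 24 - T (S(T) = 9 - ((T - 12) - 3) = 9 - ((-12 + T) - 3) = 9 - (-15 + T) = 9 + (15 - T) = 24 - T)
t = -289
U = sqrt(498) ≈ 22.316
s = -3 (s = -(24 - 1*21) = -(24 - 21) = -1*3 = -3)
1/(U + (s - t)) = 1/(sqrt(498) + (-3 - 1*(-289))) = 1/(sqrt(498) + (-3 + 289)) = 1/(sqrt(498) + 286) = 1/(286 + sqrt(498))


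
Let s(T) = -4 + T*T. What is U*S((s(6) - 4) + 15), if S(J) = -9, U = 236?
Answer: -2124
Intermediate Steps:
s(T) = -4 + T²
U*S((s(6) - 4) + 15) = 236*(-9) = -2124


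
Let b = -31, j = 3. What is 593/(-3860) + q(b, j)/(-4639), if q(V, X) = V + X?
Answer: -2642847/17906540 ≈ -0.14759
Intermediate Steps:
593/(-3860) + q(b, j)/(-4639) = 593/(-3860) + (-31 + 3)/(-4639) = 593*(-1/3860) - 28*(-1/4639) = -593/3860 + 28/4639 = -2642847/17906540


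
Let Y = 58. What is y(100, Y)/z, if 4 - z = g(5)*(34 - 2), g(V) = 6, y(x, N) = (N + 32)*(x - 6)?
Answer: -45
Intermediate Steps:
y(x, N) = (-6 + x)*(32 + N) (y(x, N) = (32 + N)*(-6 + x) = (-6 + x)*(32 + N))
z = -188 (z = 4 - 6*(34 - 2) = 4 - 6*32 = 4 - 1*192 = 4 - 192 = -188)
y(100, Y)/z = (-192 - 6*58 + 32*100 + 58*100)/(-188) = (-192 - 348 + 3200 + 5800)*(-1/188) = 8460*(-1/188) = -45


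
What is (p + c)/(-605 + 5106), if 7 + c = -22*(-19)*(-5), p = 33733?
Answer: 31636/4501 ≈ 7.0287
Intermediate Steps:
c = -2097 (c = -7 - 22*(-19)*(-5) = -7 + 418*(-5) = -7 - 2090 = -2097)
(p + c)/(-605 + 5106) = (33733 - 2097)/(-605 + 5106) = 31636/4501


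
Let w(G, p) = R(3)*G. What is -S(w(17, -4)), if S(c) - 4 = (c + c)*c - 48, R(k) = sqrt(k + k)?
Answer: -3424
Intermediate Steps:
R(k) = sqrt(2)*sqrt(k) (R(k) = sqrt(2*k) = sqrt(2)*sqrt(k))
w(G, p) = G*sqrt(6) (w(G, p) = (sqrt(2)*sqrt(3))*G = sqrt(6)*G = G*sqrt(6))
S(c) = -44 + 2*c**2 (S(c) = 4 + ((c + c)*c - 48) = 4 + ((2*c)*c - 48) = 4 + (2*c**2 - 48) = 4 + (-48 + 2*c**2) = -44 + 2*c**2)
-S(w(17, -4)) = -(-44 + 2*(17*sqrt(6))**2) = -(-44 + 2*1734) = -(-44 + 3468) = -1*3424 = -3424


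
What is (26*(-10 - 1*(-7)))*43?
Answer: -3354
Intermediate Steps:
(26*(-10 - 1*(-7)))*43 = (26*(-10 + 7))*43 = (26*(-3))*43 = -78*43 = -3354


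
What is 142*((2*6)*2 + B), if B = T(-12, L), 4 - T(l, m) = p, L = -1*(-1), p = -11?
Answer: 5538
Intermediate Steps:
L = 1
T(l, m) = 15 (T(l, m) = 4 - 1*(-11) = 4 + 11 = 15)
B = 15
142*((2*6)*2 + B) = 142*((2*6)*2 + 15) = 142*(12*2 + 15) = 142*(24 + 15) = 142*39 = 5538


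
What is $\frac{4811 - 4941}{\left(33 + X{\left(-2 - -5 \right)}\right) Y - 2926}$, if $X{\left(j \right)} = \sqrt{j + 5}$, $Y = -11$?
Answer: $\frac{38870}{983323} - \frac{260 \sqrt{2}}{983323} \approx 0.039155$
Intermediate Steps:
$X{\left(j \right)} = \sqrt{5 + j}$
$\frac{4811 - 4941}{\left(33 + X{\left(-2 - -5 \right)}\right) Y - 2926} = \frac{4811 - 4941}{\left(33 + \sqrt{5 - -3}\right) \left(-11\right) - 2926} = - \frac{130}{\left(33 + \sqrt{5 + \left(-2 + 5\right)}\right) \left(-11\right) - 2926} = - \frac{130}{\left(33 + \sqrt{5 + 3}\right) \left(-11\right) - 2926} = - \frac{130}{\left(33 + \sqrt{8}\right) \left(-11\right) - 2926} = - \frac{130}{\left(33 + 2 \sqrt{2}\right) \left(-11\right) - 2926} = - \frac{130}{\left(-363 - 22 \sqrt{2}\right) - 2926} = - \frac{130}{-3289 - 22 \sqrt{2}}$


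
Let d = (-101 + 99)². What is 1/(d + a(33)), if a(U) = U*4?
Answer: 1/136 ≈ 0.0073529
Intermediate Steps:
a(U) = 4*U
d = 4 (d = (-2)² = 4)
1/(d + a(33)) = 1/(4 + 4*33) = 1/(4 + 132) = 1/136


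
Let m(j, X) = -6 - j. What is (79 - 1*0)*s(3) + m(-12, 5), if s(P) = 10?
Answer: 796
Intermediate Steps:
(79 - 1*0)*s(3) + m(-12, 5) = (79 - 1*0)*10 + (-6 - 1*(-12)) = (79 + 0)*10 + (-6 + 12) = 79*10 + 6 = 790 + 6 = 796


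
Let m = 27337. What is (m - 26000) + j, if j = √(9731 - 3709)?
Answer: 1337 + √6022 ≈ 1414.6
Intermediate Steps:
j = √6022 ≈ 77.602
(m - 26000) + j = (27337 - 26000) + √6022 = 1337 + √6022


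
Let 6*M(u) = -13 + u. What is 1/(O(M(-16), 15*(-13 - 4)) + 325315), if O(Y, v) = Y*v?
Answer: 2/653095 ≈ 3.0623e-6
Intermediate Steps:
M(u) = -13/6 + u/6 (M(u) = (-13 + u)/6 = -13/6 + u/6)
1/(O(M(-16), 15*(-13 - 4)) + 325315) = 1/((-13/6 + (⅙)*(-16))*(15*(-13 - 4)) + 325315) = 1/((-13/6 - 8/3)*(15*(-17)) + 325315) = 1/(-29/6*(-255) + 325315) = 1/(2465/2 + 325315) = 1/(653095/2) = 2/653095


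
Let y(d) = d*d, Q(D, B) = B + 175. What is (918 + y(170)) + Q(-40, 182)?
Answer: 30175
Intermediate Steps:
Q(D, B) = 175 + B
y(d) = d²
(918 + y(170)) + Q(-40, 182) = (918 + 170²) + (175 + 182) = (918 + 28900) + 357 = 29818 + 357 = 30175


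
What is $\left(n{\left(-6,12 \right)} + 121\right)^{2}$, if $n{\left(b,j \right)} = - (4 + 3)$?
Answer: $12996$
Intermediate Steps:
$n{\left(b,j \right)} = -7$ ($n{\left(b,j \right)} = \left(-1\right) 7 = -7$)
$\left(n{\left(-6,12 \right)} + 121\right)^{2} = \left(-7 + 121\right)^{2} = 114^{2} = 12996$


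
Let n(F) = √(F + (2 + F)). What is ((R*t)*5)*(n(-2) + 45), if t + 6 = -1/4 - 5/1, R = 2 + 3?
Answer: -50625/4 - 1125*I*√2/4 ≈ -12656.0 - 397.75*I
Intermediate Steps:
R = 5
t = -45/4 (t = -6 + (-1/4 - 5/1) = -6 + (-1*¼ - 5*1) = -6 + (-¼ - 5) = -6 - 21/4 = -45/4 ≈ -11.250)
n(F) = √(2 + 2*F)
((R*t)*5)*(n(-2) + 45) = ((5*(-45/4))*5)*(√(2 + 2*(-2)) + 45) = (-225/4*5)*(√(2 - 4) + 45) = -1125*(√(-2) + 45)/4 = -1125*(I*√2 + 45)/4 = -1125*(45 + I*√2)/4 = -50625/4 - 1125*I*√2/4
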